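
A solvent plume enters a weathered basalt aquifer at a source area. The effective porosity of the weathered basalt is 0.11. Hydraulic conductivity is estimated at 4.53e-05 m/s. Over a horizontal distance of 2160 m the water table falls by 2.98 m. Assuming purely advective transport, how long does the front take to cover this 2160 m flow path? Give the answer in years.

Convert K: 4.53e-05 m/s × 86400 = 3.914 m/day.
Hydraulic gradient i = Δh / L = 2.98 / 2160 = 0.001380.
Darcy flux q = K · i = 3.914 × 0.001380 = 0.005400 m/day.
Seepage velocity v = q / n_e = 0.005400 / 0.11 = 0.04909 m/day.
Travel time t = L / v = 2160 / 0.04909 = 44002 days = 120.5 years.

120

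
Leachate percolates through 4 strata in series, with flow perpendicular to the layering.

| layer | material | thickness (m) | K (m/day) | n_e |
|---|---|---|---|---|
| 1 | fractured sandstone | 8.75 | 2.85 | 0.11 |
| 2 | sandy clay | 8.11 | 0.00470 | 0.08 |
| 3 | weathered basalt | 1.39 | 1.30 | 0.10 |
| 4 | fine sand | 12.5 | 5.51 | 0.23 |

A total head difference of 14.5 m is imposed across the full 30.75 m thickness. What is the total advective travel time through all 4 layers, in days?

With flow normal to the layers, continuity requires the same specific discharge q through every layer.
Σ(b_i/K_i) = 8.75/2.85 + 8.11/0.00470 + 1.39/1.30 + 12.5/5.51 = 1732 d.
q = Δh / Σ(b_i/K_i) = 14.5 / 1732 = 0.008372 m/day.
In each layer the seepage velocity is v_i = q/n_i, so the layer transit time is t_i = b_i·n_i / q:
  layer 1 (fractured sandstone): t_1 = 8.75 × 0.11 / 0.008372 = 115.0 d
  layer 2 (sandy clay): t_2 = 8.11 × 0.08 / 0.008372 = 77.50 d
  layer 3 (weathered basalt): t_3 = 1.39 × 0.10 / 0.008372 = 16.60 d
  layer 4 (fine sand): t_4 = 12.5 × 0.23 / 0.008372 = 343.4 d
Total t = Σ t_i = 552.5 days.

552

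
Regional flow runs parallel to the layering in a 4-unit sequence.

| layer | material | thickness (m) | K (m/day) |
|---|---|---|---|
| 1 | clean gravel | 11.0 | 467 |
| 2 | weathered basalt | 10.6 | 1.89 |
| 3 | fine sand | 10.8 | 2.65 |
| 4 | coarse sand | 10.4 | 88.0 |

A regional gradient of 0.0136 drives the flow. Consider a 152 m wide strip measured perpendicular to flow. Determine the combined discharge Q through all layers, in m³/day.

12600

Flow is parallel to layering, so each bed carries its own Darcy discharge and the transmissivities add.
Σ(K_i·b_i) = 467×11.0 + 1.89×10.6 + 2.65×10.8 + 88.0×10.4 = 6101 m²/day.
Hydraulic gradient i = 0.0136.
Q = Σ(K_i·b_i) · W · i = 6101 × 152 × 0.01360 = 12612 m³/day.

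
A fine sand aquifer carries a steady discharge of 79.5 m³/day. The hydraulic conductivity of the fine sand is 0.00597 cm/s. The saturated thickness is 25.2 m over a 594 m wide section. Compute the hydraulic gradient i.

Convert K: 0.00597 cm/s × 864 = 5.158 m/day.
Cross-sectional area A = 594 × 25.2 = 14969 m².
From Q = K·A·i, i = Q / (K·A) = 79.5 / (5.158 × 14969) = 0.001030.

0.00103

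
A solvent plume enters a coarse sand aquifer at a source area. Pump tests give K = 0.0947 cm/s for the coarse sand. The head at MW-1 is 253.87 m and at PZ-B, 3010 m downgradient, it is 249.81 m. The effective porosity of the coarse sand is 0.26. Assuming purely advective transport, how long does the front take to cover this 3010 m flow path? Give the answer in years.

Convert K: 0.0947 cm/s × 864 = 81.82 m/day.
Hydraulic gradient i = (253.87 − 249.81) / 3010 = 4.06 / 3010 = 0.001349.
Darcy flux q = K · i = 81.82 × 0.001349 = 0.1104 m/day.
Seepage velocity v = q / n_e = 0.1104 / 0.26 = 0.4245 m/day.
Travel time t = L / v = 3010 / 0.4245 = 7091 days = 19.41 years.

19.4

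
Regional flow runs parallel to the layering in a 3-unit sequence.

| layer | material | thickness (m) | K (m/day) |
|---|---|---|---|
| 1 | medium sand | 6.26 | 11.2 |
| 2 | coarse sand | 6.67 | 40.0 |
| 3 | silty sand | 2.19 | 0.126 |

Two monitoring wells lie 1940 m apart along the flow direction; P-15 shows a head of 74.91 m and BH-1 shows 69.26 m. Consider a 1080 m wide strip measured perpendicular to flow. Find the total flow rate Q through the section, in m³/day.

1060

Flow is parallel to layering, so each bed carries its own Darcy discharge and the transmissivities add.
Σ(K_i·b_i) = 11.2×6.26 + 40.0×6.67 + 0.126×2.19 = 337.2 m²/day.
Hydraulic gradient i = (74.91 − 69.26) / 1940 = 5.65 / 1940 = 0.002912.
Q = Σ(K_i·b_i) · W · i = 337.2 × 1080 × 0.002912 = 1061 m³/day.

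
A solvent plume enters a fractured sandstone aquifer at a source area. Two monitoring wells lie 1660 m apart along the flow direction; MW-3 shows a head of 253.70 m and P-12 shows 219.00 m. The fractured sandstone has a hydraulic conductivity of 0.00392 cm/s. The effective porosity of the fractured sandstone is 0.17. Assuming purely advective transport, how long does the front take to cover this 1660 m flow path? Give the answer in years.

10.9

Convert K: 0.00392 cm/s × 864 = 3.387 m/day.
Hydraulic gradient i = (253.70 − 219.00) / 1660 = 34.7 / 1660 = 0.02090.
Darcy flux q = K · i = 3.387 × 0.02090 = 0.07080 m/day.
Seepage velocity v = q / n_e = 0.07080 / 0.17 = 0.4165 m/day.
Travel time t = L / v = 1660 / 0.4165 = 3986 days = 10.91 years.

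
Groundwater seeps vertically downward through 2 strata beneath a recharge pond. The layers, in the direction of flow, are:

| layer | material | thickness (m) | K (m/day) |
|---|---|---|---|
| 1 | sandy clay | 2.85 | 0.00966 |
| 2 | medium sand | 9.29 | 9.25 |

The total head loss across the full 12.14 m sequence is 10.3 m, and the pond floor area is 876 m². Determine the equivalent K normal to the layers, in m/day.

Flow is perpendicular to layering, so the layers act in series and the equivalent K is the thickness-weighted harmonic mean.
Total thickness L = 2.85 + 9.29 = 12.14 m.
Σ(b_i/K_i) = 2.85/0.00966 + 9.29/9.25 = 296.0 d.
K_eq = L / Σ(b_i/K_i) = 12.14 / 296.0 = 0.04101 m/day.

0.0410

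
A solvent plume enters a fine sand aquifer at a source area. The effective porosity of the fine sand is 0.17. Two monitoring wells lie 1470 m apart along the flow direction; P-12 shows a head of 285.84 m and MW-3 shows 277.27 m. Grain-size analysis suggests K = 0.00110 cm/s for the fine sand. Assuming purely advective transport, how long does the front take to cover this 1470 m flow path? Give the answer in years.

Convert K: 0.00110 cm/s × 864 = 0.9504 m/day.
Hydraulic gradient i = (285.84 − 277.27) / 1470 = 8.57 / 1470 = 0.005830.
Darcy flux q = K · i = 0.9504 × 0.005830 = 0.005541 m/day.
Seepage velocity v = q / n_e = 0.005541 / 0.17 = 0.03259 m/day.
Travel time t = L / v = 1470 / 0.03259 = 45102 days = 123.5 years.

123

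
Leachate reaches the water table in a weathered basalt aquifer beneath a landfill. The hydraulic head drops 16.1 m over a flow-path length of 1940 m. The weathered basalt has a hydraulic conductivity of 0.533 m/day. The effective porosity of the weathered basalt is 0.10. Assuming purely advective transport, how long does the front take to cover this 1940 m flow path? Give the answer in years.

120

Hydraulic gradient i = Δh / L = 16.1 / 1940 = 0.008299.
Darcy flux q = K · i = 0.5330 × 0.008299 = 0.004423 m/day.
Seepage velocity v = q / n_e = 0.004423 / 0.10 = 0.04423 m/day.
Travel time t = L / v = 1940 / 0.04423 = 43858 days = 120.1 years.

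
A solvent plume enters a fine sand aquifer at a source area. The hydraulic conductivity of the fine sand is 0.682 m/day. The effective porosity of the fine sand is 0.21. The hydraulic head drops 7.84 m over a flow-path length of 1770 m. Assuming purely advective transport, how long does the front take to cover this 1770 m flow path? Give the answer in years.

Hydraulic gradient i = Δh / L = 7.84 / 1770 = 0.004429.
Darcy flux q = K · i = 0.6820 × 0.004429 = 0.003021 m/day.
Seepage velocity v = q / n_e = 0.003021 / 0.21 = 0.01438 m/day.
Travel time t = L / v = 1770 / 0.01438 = 1.230e+05 days = 336.9 years.

337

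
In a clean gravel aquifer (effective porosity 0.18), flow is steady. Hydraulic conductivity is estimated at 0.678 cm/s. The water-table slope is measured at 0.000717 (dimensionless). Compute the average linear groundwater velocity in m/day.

Convert K: 0.678 cm/s × 864 = 585.8 m/day.
Hydraulic gradient i = 0.000717.
Darcy flux q = K · i = 585.8 × 0.0007170 = 0.4200 m/day.
Seepage velocity v = q / n_e = 0.4200 / 0.18 = 2.333 m/day.

2.33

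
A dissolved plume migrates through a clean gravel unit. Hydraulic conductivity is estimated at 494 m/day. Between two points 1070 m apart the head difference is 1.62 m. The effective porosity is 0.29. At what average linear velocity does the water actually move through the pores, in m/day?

Hydraulic gradient i = Δh / L = 1.62 / 1070 = 0.001514.
Darcy flux q = K · i = 494.0 × 0.001514 = 0.7479 m/day.
Seepage velocity v = q / n_e = 0.7479 / 0.29 = 2.579 m/day.

2.58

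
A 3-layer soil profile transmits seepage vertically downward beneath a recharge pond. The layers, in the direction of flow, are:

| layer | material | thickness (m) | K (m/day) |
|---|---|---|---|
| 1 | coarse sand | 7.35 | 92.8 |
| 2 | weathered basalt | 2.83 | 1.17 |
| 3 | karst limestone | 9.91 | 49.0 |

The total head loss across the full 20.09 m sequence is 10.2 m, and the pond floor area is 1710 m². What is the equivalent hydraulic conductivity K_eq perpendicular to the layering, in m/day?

7.44

Flow is perpendicular to layering, so the layers act in series and the equivalent K is the thickness-weighted harmonic mean.
Total thickness L = 7.35 + 2.83 + 9.91 = 20.09 m.
Σ(b_i/K_i) = 7.35/92.8 + 2.83/1.17 + 9.91/49.0 = 2.700 d.
K_eq = L / Σ(b_i/K_i) = 20.09 / 2.700 = 7.440 m/day.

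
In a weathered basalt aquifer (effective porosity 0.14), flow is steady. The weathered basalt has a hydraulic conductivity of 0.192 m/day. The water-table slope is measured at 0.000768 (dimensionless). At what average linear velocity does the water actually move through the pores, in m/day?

0.00105

Hydraulic gradient i = 0.000768.
Darcy flux q = K · i = 0.1920 × 0.0007680 = 0.0001475 m/day.
Seepage velocity v = q / n_e = 0.0001475 / 0.14 = 0.001053 m/day.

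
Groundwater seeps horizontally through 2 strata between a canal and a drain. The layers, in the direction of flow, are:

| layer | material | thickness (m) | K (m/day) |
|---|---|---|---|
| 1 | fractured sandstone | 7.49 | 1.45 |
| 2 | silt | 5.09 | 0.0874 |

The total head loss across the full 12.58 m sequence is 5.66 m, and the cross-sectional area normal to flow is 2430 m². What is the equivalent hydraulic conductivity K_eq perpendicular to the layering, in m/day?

Flow is perpendicular to layering, so the layers act in series and the equivalent K is the thickness-weighted harmonic mean.
Total thickness L = 7.49 + 5.09 = 12.58 m.
Σ(b_i/K_i) = 7.49/1.45 + 5.09/0.0874 = 63.40 d.
K_eq = L / Σ(b_i/K_i) = 12.58 / 63.40 = 0.1984 m/day.

0.198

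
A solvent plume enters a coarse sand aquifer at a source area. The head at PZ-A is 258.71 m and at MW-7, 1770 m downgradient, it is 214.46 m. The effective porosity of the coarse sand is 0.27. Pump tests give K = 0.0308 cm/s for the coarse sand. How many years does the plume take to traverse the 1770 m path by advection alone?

1.97

Convert K: 0.0308 cm/s × 864 = 26.61 m/day.
Hydraulic gradient i = (258.71 − 214.46) / 1770 = 44.25 / 1770 = 0.02500.
Darcy flux q = K · i = 26.61 × 0.02500 = 0.6653 m/day.
Seepage velocity v = q / n_e = 0.6653 / 0.27 = 2.464 m/day.
Travel time t = L / v = 1770 / 2.464 = 718.3 days = 1.967 years.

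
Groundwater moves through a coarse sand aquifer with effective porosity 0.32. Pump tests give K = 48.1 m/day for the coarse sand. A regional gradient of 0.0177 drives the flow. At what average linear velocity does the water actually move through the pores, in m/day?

Hydraulic gradient i = 0.0177.
Darcy flux q = K · i = 48.10 × 0.01770 = 0.8514 m/day.
Seepage velocity v = q / n_e = 0.8514 / 0.32 = 2.661 m/day.

2.66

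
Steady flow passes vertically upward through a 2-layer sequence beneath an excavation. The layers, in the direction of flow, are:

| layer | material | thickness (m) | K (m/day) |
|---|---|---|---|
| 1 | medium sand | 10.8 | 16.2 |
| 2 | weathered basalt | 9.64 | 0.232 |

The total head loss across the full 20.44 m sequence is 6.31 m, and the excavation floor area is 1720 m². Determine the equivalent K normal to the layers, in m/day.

0.484

Flow is perpendicular to layering, so the layers act in series and the equivalent K is the thickness-weighted harmonic mean.
Total thickness L = 10.8 + 9.64 = 20.44 m.
Σ(b_i/K_i) = 10.8/16.2 + 9.64/0.232 = 42.22 d.
K_eq = L / Σ(b_i/K_i) = 20.44 / 42.22 = 0.4841 m/day.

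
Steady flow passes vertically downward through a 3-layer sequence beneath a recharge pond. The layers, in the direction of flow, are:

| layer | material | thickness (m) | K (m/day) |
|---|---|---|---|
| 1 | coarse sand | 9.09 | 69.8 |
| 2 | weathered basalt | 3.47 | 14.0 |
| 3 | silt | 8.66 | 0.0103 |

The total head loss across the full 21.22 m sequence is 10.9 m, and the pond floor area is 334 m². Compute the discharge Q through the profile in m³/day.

4.33

Flow is perpendicular to layering, so the layers act in series and the equivalent K is the thickness-weighted harmonic mean.
Total thickness L = 9.09 + 3.47 + 8.66 = 21.22 m.
Σ(b_i/K_i) = 9.09/69.8 + 3.47/14.0 + 8.66/0.0103 = 841.2 d.
K_eq = L / Σ(b_i/K_i) = 21.22 / 841.2 = 0.02523 m/day.
Q = K_eq · A · (Δh/L) = 0.02523 × 334 × (10.9/21.22) = 4.328 m³/day.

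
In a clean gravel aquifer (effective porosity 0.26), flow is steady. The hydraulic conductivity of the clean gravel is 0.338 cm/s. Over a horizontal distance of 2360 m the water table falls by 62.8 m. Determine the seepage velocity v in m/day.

29.9

Convert K: 0.338 cm/s × 864 = 292.0 m/day.
Hydraulic gradient i = Δh / L = 62.8 / 2360 = 0.02661.
Darcy flux q = K · i = 292.0 × 0.02661 = 7.771 m/day.
Seepage velocity v = q / n_e = 7.771 / 0.26 = 29.89 m/day.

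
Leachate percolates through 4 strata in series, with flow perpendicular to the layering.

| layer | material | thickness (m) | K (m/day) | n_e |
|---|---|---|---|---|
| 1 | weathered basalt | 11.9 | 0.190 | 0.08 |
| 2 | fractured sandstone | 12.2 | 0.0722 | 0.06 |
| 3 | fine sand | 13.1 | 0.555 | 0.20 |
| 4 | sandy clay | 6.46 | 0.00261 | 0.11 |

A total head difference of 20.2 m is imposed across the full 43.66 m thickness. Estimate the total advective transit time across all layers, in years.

With flow normal to the layers, continuity requires the same specific discharge q through every layer.
Σ(b_i/K_i) = 11.9/0.190 + 12.2/0.0722 + 13.1/0.555 + 6.46/0.00261 = 2730 d.
q = Δh / Σ(b_i/K_i) = 20.2 / 2730 = 0.007398 m/day.
In each layer the seepage velocity is v_i = q/n_i, so the layer transit time is t_i = b_i·n_i / q:
  layer 1 (weathered basalt): t_1 = 11.9 × 0.08 / 0.007398 = 128.7 d
  layer 2 (fractured sandstone): t_2 = 12.2 × 0.06 / 0.007398 = 98.94 d
  layer 3 (fine sand): t_3 = 13.1 × 0.20 / 0.007398 = 354.1 d
  layer 4 (sandy clay): t_4 = 6.46 × 0.11 / 0.007398 = 96.05 d
Total t = Σ t_i = 677.8 days = 1.856 years.

1.86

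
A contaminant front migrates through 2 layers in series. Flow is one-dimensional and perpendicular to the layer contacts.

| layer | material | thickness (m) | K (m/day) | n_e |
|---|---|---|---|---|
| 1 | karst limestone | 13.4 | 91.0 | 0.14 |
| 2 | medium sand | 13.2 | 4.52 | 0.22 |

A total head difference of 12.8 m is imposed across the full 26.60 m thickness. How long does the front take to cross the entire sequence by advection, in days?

With flow normal to the layers, continuity requires the same specific discharge q through every layer.
Σ(b_i/K_i) = 13.4/91.0 + 13.2/4.52 = 3.068 d.
q = Δh / Σ(b_i/K_i) = 12.8 / 3.068 = 4.173 m/day.
In each layer the seepage velocity is v_i = q/n_i, so the layer transit time is t_i = b_i·n_i / q:
  layer 1 (karst limestone): t_1 = 13.4 × 0.14 / 4.173 = 0.4496 d
  layer 2 (medium sand): t_2 = 13.2 × 0.22 / 4.173 = 0.6960 d
Total t = Σ t_i = 1.146 days.

1.15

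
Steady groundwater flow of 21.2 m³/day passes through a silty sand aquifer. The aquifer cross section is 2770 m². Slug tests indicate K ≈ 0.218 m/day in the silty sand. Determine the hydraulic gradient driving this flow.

0.0351

From Q = K·A·i, i = Q / (K·A) = 21.2 / (0.2180 × 2770) = 0.03511.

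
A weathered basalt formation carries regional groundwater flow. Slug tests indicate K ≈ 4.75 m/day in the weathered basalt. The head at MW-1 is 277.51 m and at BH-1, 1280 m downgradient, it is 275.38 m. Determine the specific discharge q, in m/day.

Hydraulic gradient i = (277.51 − 275.38) / 1280 = 2.13 / 1280 = 0.001664.
Specific discharge q = K · i = 4.750 × 0.001664 = 0.007904 m/day.

0.00790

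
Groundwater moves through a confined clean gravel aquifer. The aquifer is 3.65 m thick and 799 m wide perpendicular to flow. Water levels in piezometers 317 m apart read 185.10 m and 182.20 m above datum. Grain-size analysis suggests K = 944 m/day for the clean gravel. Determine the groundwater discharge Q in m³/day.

Cross-sectional area A = 799 × 3.65 = 2916 m².
Hydraulic gradient i = (185.10 − 182.20) / 317 = 2.9 / 317 = 0.009148.
Darcy's law: Q = K · A · i = 944.0 × 2916 × 0.009148 = 25185 m³/day.

25200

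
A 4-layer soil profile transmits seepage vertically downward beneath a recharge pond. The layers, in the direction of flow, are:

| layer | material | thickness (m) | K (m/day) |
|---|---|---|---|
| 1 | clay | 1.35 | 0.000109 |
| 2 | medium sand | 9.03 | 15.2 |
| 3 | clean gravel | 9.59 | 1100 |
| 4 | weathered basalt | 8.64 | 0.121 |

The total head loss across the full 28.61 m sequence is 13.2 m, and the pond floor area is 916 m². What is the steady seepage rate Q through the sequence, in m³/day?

Flow is perpendicular to layering, so the layers act in series and the equivalent K is the thickness-weighted harmonic mean.
Total thickness L = 1.35 + 9.03 + 9.59 + 8.64 = 28.61 m.
Σ(b_i/K_i) = 1.35/0.000109 + 9.03/15.2 + 9.59/1100 + 8.64/0.121 = 12457 d.
K_eq = L / Σ(b_i/K_i) = 28.61 / 12457 = 0.002297 m/day.
Q = K_eq · A · (Δh/L) = 0.002297 × 916 × (13.2/28.61) = 0.9706 m³/day.

0.971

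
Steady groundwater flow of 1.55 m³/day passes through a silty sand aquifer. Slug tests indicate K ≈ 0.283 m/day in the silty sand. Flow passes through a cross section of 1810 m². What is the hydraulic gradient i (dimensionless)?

From Q = K·A·i, i = Q / (K·A) = 1.55 / (0.2830 × 1810) = 0.003026.

0.00303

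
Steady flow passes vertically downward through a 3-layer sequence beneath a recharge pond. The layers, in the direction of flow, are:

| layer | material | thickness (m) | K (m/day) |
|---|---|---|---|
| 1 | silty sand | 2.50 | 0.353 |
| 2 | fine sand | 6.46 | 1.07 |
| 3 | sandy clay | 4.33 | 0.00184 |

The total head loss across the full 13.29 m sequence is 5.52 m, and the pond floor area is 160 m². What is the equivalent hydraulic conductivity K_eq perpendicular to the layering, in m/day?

Flow is perpendicular to layering, so the layers act in series and the equivalent K is the thickness-weighted harmonic mean.
Total thickness L = 2.50 + 6.46 + 4.33 = 13.29 m.
Σ(b_i/K_i) = 2.50/0.353 + 6.46/1.07 + 4.33/0.00184 = 2366 d.
K_eq = L / Σ(b_i/K_i) = 13.29 / 2366 = 0.005616 m/day.

0.00562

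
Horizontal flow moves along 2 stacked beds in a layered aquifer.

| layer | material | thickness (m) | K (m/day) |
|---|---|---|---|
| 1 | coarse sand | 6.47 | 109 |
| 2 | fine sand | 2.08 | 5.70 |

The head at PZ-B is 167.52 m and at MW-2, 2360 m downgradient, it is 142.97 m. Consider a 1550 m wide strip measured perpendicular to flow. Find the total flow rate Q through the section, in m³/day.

11600

Flow is parallel to layering, so each bed carries its own Darcy discharge and the transmissivities add.
Σ(K_i·b_i) = 109×6.47 + 5.70×2.08 = 717.1 m²/day.
Hydraulic gradient i = (167.52 − 142.97) / 2360 = 24.55 / 2360 = 0.01040.
Q = Σ(K_i·b_i) · W · i = 717.1 × 1550 × 0.01040 = 11562 m³/day.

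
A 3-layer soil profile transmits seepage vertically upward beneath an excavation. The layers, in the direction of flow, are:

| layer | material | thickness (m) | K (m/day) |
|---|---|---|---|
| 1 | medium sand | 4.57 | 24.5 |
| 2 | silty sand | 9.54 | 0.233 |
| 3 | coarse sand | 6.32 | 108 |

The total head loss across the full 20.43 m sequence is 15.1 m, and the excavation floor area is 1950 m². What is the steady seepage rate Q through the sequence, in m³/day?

Flow is perpendicular to layering, so the layers act in series and the equivalent K is the thickness-weighted harmonic mean.
Total thickness L = 4.57 + 9.54 + 6.32 = 20.43 m.
Σ(b_i/K_i) = 4.57/24.5 + 9.54/0.233 + 6.32/108 = 41.19 d.
K_eq = L / Σ(b_i/K_i) = 20.43 / 41.19 = 0.4960 m/day.
Q = K_eq · A · (Δh/L) = 0.4960 × 1950 × (15.1/20.43) = 714.9 m³/day.

715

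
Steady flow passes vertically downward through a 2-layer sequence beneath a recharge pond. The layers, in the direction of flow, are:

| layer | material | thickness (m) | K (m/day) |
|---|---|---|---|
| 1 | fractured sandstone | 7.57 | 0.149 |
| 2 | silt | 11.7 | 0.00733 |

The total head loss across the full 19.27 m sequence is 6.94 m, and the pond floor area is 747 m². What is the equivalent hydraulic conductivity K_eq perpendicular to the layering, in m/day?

Flow is perpendicular to layering, so the layers act in series and the equivalent K is the thickness-weighted harmonic mean.
Total thickness L = 7.57 + 11.7 = 19.27 m.
Σ(b_i/K_i) = 7.57/0.149 + 11.7/0.00733 = 1647 d.
K_eq = L / Σ(b_i/K_i) = 19.27 / 1647 = 0.01170 m/day.

0.0117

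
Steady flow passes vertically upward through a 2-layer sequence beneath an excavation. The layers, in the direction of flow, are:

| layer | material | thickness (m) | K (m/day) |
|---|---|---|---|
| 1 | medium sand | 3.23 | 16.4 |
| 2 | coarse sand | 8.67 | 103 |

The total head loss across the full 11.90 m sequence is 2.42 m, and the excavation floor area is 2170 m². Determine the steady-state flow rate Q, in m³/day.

Flow is perpendicular to layering, so the layers act in series and the equivalent K is the thickness-weighted harmonic mean.
Total thickness L = 3.23 + 8.67 = 11.90 m.
Σ(b_i/K_i) = 3.23/16.4 + 8.67/103 = 0.2811 d.
K_eq = L / Σ(b_i/K_i) = 11.90 / 0.2811 = 42.33 m/day.
Q = K_eq · A · (Δh/L) = 42.33 × 2170 × (2.42/11.90) = 18680 m³/day.

18700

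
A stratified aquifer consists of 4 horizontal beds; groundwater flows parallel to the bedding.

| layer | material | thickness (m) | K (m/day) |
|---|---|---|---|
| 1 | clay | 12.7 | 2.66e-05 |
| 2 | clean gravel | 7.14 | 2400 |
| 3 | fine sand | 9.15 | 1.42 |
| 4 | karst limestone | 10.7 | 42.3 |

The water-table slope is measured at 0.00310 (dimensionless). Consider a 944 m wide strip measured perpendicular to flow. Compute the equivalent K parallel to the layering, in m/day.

443

Flow is parallel to layering, so each bed carries its own Darcy discharge and the transmissivities add.
Σ(K_i·b_i) = 2.66e-05×12.7 + 2400×7.14 + 1.42×9.15 + 42.3×10.7 = 17602 m²/day.
Total thickness b = 39.69 m, so K_eq = Σ(K_i·b_i)/b = 443.5 m/day.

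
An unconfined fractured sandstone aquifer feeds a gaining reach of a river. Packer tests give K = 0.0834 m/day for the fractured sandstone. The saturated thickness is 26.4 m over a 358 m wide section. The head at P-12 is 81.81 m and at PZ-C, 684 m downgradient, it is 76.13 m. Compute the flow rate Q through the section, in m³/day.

6.55

Cross-sectional area A = 358 × 26.4 = 9451 m².
Hydraulic gradient i = (81.81 − 76.13) / 684 = 5.68 / 684 = 0.008304.
Darcy's law: Q = K · A · i = 0.08340 × 9451 × 0.008304 = 6.546 m³/day.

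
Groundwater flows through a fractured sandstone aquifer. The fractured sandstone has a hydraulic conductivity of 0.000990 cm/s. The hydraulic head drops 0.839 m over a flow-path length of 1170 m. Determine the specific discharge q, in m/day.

0.000613

Convert K: 0.000990 cm/s × 864 = 0.8554 m/day.
Hydraulic gradient i = Δh / L = 0.839 / 1170 = 0.0007171.
Specific discharge q = K · i = 0.8554 × 0.0007171 = 0.0006134 m/day.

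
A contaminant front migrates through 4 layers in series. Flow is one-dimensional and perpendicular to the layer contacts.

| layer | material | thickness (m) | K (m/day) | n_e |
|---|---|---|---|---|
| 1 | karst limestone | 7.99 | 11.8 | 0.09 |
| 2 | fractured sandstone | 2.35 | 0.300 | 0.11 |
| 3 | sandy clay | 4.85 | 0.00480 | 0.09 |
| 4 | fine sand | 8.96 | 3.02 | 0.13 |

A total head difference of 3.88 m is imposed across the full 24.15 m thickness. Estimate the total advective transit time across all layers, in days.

With flow normal to the layers, continuity requires the same specific discharge q through every layer.
Σ(b_i/K_i) = 7.99/11.8 + 2.35/0.300 + 4.85/0.00480 + 8.96/3.02 = 1022 d.
q = Δh / Σ(b_i/K_i) = 3.88 / 1022 = 0.003797 m/day.
In each layer the seepage velocity is v_i = q/n_i, so the layer transit time is t_i = b_i·n_i / q:
  layer 1 (karst limestone): t_1 = 7.99 × 0.09 / 0.003797 = 189.4 d
  layer 2 (fractured sandstone): t_2 = 2.35 × 0.11 / 0.003797 = 68.08 d
  layer 3 (sandy clay): t_3 = 4.85 × 0.09 / 0.003797 = 115.0 d
  layer 4 (fine sand): t_4 = 8.96 × 0.13 / 0.003797 = 306.8 d
Total t = Σ t_i = 679.2 days.

679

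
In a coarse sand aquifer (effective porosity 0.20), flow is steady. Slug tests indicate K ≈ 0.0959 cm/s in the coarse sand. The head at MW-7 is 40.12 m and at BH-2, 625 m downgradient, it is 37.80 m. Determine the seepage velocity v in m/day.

1.54

Convert K: 0.0959 cm/s × 864 = 82.86 m/day.
Hydraulic gradient i = (40.12 − 37.80) / 625 = 2.32 / 625 = 0.003712.
Darcy flux q = K · i = 82.86 × 0.003712 = 0.3076 m/day.
Seepage velocity v = q / n_e = 0.3076 / 0.20 = 1.538 m/day.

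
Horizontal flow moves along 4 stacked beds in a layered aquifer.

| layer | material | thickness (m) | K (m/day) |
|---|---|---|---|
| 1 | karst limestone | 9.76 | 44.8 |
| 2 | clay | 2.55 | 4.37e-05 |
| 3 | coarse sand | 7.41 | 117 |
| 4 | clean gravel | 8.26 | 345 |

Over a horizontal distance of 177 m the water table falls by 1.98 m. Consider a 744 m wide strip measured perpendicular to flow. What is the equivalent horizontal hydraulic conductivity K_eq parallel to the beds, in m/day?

148

Flow is parallel to layering, so each bed carries its own Darcy discharge and the transmissivities add.
Σ(K_i·b_i) = 44.8×9.76 + 4.37e-05×2.55 + 117×7.41 + 345×8.26 = 4154 m²/day.
Total thickness b = 27.98 m, so K_eq = Σ(K_i·b_i)/b = 148.5 m/day.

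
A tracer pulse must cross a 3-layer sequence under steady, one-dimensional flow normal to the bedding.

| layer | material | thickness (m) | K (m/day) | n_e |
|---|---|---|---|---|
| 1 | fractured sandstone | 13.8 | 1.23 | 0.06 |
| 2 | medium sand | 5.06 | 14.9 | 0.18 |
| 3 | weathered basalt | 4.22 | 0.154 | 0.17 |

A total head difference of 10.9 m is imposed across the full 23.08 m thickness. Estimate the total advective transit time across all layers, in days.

With flow normal to the layers, continuity requires the same specific discharge q through every layer.
Σ(b_i/K_i) = 13.8/1.23 + 5.06/14.9 + 4.22/0.154 = 38.96 d.
q = Δh / Σ(b_i/K_i) = 10.9 / 38.96 = 0.2798 m/day.
In each layer the seepage velocity is v_i = q/n_i, so the layer transit time is t_i = b_i·n_i / q:
  layer 1 (fractured sandstone): t_1 = 13.8 × 0.06 / 0.2798 = 2.960 d
  layer 2 (medium sand): t_2 = 5.06 × 0.18 / 0.2798 = 3.256 d
  layer 3 (weathered basalt): t_3 = 4.22 × 0.17 / 0.2798 = 2.564 d
Total t = Σ t_i = 8.780 days.

8.78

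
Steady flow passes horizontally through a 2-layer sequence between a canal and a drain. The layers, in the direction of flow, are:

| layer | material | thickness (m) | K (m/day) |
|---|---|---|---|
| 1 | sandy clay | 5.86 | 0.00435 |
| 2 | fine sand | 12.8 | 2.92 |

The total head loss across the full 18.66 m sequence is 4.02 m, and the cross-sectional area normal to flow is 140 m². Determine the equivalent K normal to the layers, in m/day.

Flow is perpendicular to layering, so the layers act in series and the equivalent K is the thickness-weighted harmonic mean.
Total thickness L = 5.86 + 12.8 = 18.66 m.
Σ(b_i/K_i) = 5.86/0.00435 + 12.8/2.92 = 1352 d.
K_eq = L / Σ(b_i/K_i) = 18.66 / 1352 = 0.01381 m/day.

0.0138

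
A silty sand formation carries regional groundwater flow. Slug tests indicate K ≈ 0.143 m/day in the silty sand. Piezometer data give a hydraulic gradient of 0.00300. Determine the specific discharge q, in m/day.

Hydraulic gradient i = 0.00300.
Specific discharge q = K · i = 0.1430 × 0.003000 = 0.0004290 m/day.

0.000429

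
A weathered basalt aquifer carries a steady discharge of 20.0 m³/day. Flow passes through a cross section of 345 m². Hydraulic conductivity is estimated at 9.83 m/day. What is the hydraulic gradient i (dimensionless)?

From Q = K·A·i, i = Q / (K·A) = 20.0 / (9.830 × 345.0) = 0.005897.

0.00590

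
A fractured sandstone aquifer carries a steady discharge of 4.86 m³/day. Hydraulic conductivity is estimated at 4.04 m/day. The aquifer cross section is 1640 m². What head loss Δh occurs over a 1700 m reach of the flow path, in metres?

From Q = K·A·i, i = Q / (K·A) = 4.86 / (4.040 × 1640) = 0.0007335.
Head loss Δh = i · L = 0.0007335 × 1700 = 1.247 m.

1.25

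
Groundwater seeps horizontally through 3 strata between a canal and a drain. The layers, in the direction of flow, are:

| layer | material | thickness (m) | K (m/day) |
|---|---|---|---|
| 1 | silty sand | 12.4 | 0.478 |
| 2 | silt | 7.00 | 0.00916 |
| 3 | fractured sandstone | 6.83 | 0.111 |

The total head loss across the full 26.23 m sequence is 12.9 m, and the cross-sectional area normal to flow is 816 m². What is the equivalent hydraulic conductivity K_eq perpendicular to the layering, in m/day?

Flow is perpendicular to layering, so the layers act in series and the equivalent K is the thickness-weighted harmonic mean.
Total thickness L = 12.4 + 7.00 + 6.83 = 26.23 m.
Σ(b_i/K_i) = 12.4/0.478 + 7.00/0.00916 + 6.83/0.111 = 851.7 d.
K_eq = L / Σ(b_i/K_i) = 26.23 / 851.7 = 0.03080 m/day.

0.0308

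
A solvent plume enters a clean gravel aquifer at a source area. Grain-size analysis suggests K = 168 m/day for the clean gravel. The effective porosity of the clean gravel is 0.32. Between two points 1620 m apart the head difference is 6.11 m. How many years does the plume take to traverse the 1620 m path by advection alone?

2.24

Hydraulic gradient i = Δh / L = 6.11 / 1620 = 0.003772.
Darcy flux q = K · i = 168.0 × 0.003772 = 0.6336 m/day.
Seepage velocity v = q / n_e = 0.6336 / 0.32 = 1.980 m/day.
Travel time t = L / v = 1620 / 1.980 = 818.1 days = 2.240 years.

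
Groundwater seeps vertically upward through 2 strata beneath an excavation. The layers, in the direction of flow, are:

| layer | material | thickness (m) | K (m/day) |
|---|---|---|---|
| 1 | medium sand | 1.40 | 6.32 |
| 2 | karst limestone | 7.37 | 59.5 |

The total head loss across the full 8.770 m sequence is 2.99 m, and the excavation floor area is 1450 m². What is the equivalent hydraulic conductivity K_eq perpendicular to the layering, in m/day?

25.4

Flow is perpendicular to layering, so the layers act in series and the equivalent K is the thickness-weighted harmonic mean.
Total thickness L = 1.40 + 7.37 = 8.770 m.
Σ(b_i/K_i) = 1.40/6.32 + 7.37/59.5 = 0.3454 d.
K_eq = L / Σ(b_i/K_i) = 8.770 / 0.3454 = 25.39 m/day.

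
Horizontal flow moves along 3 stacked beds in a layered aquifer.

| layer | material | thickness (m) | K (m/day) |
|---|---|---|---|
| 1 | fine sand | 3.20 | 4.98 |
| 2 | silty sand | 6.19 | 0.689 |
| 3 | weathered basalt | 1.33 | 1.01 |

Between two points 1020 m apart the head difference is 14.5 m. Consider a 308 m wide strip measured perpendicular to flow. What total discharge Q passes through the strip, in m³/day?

94.3

Flow is parallel to layering, so each bed carries its own Darcy discharge and the transmissivities add.
Σ(K_i·b_i) = 4.98×3.20 + 0.689×6.19 + 1.01×1.33 = 21.54 m²/day.
Hydraulic gradient i = Δh / L = 14.5 / 1020 = 0.01422.
Q = Σ(K_i·b_i) · W · i = 21.54 × 308 × 0.01422 = 94.33 m³/day.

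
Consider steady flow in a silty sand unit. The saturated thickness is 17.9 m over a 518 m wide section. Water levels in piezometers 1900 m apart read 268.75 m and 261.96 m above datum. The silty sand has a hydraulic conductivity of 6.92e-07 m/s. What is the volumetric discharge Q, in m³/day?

Convert K: 6.92e-07 m/s × 86400 = 0.05979 m/day.
Cross-sectional area A = 518 × 17.9 = 9272 m².
Hydraulic gradient i = (268.75 − 261.96) / 1900 = 6.79 / 1900 = 0.003574.
Darcy's law: Q = K · A · i = 0.05979 × 9272 × 0.003574 = 1.981 m³/day.

1.98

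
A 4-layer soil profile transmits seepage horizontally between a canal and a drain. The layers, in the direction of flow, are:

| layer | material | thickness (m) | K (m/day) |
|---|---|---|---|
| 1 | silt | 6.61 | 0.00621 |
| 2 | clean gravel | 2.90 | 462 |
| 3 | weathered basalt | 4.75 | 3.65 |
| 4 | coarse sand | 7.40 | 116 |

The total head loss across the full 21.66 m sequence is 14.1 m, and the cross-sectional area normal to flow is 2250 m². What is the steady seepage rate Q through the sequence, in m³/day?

29.8

Flow is perpendicular to layering, so the layers act in series and the equivalent K is the thickness-weighted harmonic mean.
Total thickness L = 6.61 + 2.90 + 4.75 + 7.40 = 21.66 m.
Σ(b_i/K_i) = 6.61/0.00621 + 2.90/462 + 4.75/3.65 + 7.40/116 = 1066 d.
K_eq = L / Σ(b_i/K_i) = 21.66 / 1066 = 0.02032 m/day.
Q = K_eq · A · (Δh/L) = 0.02032 × 2250 × (14.1/21.66) = 29.77 m³/day.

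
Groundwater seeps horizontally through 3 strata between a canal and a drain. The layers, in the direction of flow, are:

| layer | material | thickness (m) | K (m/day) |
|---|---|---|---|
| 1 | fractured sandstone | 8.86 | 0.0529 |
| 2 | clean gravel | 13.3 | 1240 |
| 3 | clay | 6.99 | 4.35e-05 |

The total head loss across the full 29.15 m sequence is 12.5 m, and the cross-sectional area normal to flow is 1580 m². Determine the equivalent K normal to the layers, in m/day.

0.000181

Flow is perpendicular to layering, so the layers act in series and the equivalent K is the thickness-weighted harmonic mean.
Total thickness L = 8.86 + 13.3 + 6.99 = 29.15 m.
Σ(b_i/K_i) = 8.86/0.0529 + 13.3/1240 + 6.99/4.35e-05 = 1.609e+05 d.
K_eq = L / Σ(b_i/K_i) = 29.15 / 1.609e+05 = 0.0001812 m/day.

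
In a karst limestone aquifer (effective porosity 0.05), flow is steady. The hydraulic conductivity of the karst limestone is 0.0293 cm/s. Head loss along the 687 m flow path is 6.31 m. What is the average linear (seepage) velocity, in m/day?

4.65

Convert K: 0.0293 cm/s × 864 = 25.32 m/day.
Hydraulic gradient i = Δh / L = 6.31 / 687 = 0.009185.
Darcy flux q = K · i = 25.32 × 0.009185 = 0.2325 m/day.
Seepage velocity v = q / n_e = 0.2325 / 0.05 = 4.650 m/day.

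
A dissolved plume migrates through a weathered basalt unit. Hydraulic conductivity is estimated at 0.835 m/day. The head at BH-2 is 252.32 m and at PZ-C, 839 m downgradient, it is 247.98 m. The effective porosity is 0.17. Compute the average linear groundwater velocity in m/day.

0.0254

Hydraulic gradient i = (252.32 − 247.98) / 839 = 4.34 / 839 = 0.005173.
Darcy flux q = K · i = 0.8350 × 0.005173 = 0.004319 m/day.
Seepage velocity v = q / n_e = 0.004319 / 0.17 = 0.02541 m/day.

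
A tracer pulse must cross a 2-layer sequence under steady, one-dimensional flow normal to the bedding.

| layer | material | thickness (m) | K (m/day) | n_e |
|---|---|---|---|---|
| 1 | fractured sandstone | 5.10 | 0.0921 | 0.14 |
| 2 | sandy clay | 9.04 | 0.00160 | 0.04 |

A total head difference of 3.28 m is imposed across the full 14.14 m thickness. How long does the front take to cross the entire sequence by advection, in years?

5.12

With flow normal to the layers, continuity requires the same specific discharge q through every layer.
Σ(b_i/K_i) = 5.10/0.0921 + 9.04/0.00160 = 5705 d.
q = Δh / Σ(b_i/K_i) = 3.28 / 5705 = 0.0005749 m/day.
In each layer the seepage velocity is v_i = q/n_i, so the layer transit time is t_i = b_i·n_i / q:
  layer 1 (fractured sandstone): t_1 = 5.10 × 0.14 / 0.0005749 = 1242 d
  layer 2 (sandy clay): t_2 = 9.04 × 0.04 / 0.0005749 = 629.0 d
Total t = Σ t_i = 1871 days = 5.122 years.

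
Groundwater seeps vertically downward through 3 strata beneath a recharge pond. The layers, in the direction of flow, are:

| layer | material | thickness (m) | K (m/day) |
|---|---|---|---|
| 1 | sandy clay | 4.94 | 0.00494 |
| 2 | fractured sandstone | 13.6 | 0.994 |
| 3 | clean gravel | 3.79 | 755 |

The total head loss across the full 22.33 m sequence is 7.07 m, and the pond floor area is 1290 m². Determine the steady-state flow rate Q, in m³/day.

Flow is perpendicular to layering, so the layers act in series and the equivalent K is the thickness-weighted harmonic mean.
Total thickness L = 4.94 + 13.6 + 3.79 = 22.33 m.
Σ(b_i/K_i) = 4.94/0.00494 + 13.6/0.994 + 3.79/755 = 1014 d.
K_eq = L / Σ(b_i/K_i) = 22.33 / 1014 = 0.02203 m/day.
Q = K_eq · A · (Δh/L) = 0.02203 × 1290 × (7.07/22.33) = 8.997 m³/day.

9.00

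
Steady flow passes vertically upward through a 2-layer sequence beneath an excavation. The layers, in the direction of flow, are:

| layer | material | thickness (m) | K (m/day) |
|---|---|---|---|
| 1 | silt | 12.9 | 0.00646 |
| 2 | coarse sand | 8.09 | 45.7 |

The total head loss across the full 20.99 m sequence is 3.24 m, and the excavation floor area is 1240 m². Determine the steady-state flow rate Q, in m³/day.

Flow is perpendicular to layering, so the layers act in series and the equivalent K is the thickness-weighted harmonic mean.
Total thickness L = 12.9 + 8.09 = 20.99 m.
Σ(b_i/K_i) = 12.9/0.00646 + 8.09/45.7 = 1997 d.
K_eq = L / Σ(b_i/K_i) = 20.99 / 1997 = 0.01051 m/day.
Q = K_eq · A · (Δh/L) = 0.01051 × 1240 × (3.24/20.99) = 2.012 m³/day.

2.01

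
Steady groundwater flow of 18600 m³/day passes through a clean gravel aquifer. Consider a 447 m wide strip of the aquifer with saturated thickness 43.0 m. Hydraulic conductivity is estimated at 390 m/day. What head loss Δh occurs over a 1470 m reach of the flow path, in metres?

3.65

Cross-sectional area A = 447 × 43.0 = 19221 m².
From Q = K·A·i, i = Q / (K·A) = 18600 / (390.0 × 19221) = 0.002481.
Head loss Δh = i · L = 0.002481 × 1470 = 3.647 m.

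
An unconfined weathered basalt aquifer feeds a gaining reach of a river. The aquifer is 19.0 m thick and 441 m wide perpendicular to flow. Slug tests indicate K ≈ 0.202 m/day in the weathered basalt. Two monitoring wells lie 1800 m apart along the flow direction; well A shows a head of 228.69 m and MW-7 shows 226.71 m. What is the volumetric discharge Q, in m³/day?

1.86

Cross-sectional area A = 441 × 19.0 = 8379 m².
Hydraulic gradient i = (228.69 − 226.71) / 1800 = 1.98 / 1800 = 0.001100.
Darcy's law: Q = K · A · i = 0.2020 × 8379 × 0.001100 = 1.862 m³/day.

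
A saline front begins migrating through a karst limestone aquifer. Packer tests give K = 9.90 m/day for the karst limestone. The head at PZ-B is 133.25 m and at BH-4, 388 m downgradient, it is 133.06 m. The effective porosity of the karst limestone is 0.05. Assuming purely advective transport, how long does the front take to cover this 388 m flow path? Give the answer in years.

11.0

Hydraulic gradient i = (133.25 − 133.06) / 388 = 0.19 / 388 = 0.0004897.
Darcy flux q = K · i = 9.900 × 0.0004897 = 0.004848 m/day.
Seepage velocity v = q / n_e = 0.004848 / 0.05 = 0.09696 m/day.
Travel time t = L / v = 388 / 0.09696 = 4002 days = 10.96 years.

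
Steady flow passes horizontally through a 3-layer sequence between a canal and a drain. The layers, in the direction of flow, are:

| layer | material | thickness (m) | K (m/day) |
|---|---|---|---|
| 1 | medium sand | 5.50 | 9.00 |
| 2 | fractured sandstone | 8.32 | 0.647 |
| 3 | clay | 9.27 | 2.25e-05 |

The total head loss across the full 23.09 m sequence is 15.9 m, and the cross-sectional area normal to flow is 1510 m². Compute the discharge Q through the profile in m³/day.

Flow is perpendicular to layering, so the layers act in series and the equivalent K is the thickness-weighted harmonic mean.
Total thickness L = 5.50 + 8.32 + 9.27 = 23.09 m.
Σ(b_i/K_i) = 5.50/9.00 + 8.32/0.647 + 9.27/2.25e-05 = 4.120e+05 d.
K_eq = L / Σ(b_i/K_i) = 23.09 / 4.120e+05 = 5.604e-05 m/day.
Q = K_eq · A · (Δh/L) = 5.604e-05 × 1510 × (15.9/23.09) = 0.05827 m³/day.

0.0583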